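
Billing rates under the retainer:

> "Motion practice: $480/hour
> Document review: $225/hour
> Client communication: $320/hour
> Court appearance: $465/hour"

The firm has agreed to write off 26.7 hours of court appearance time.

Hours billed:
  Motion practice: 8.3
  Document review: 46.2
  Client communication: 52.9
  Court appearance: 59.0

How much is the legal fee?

Motion practice: 8.3 × $480 = $3,984.00
Document review: 46.2 × $225 = $10,395.00
Client communication: 52.9 × $320 = $16,928.00
Court appearance: 59.0 × $465 = $27,435.00
Subtotal: $58,742.00
Write-off: 26.7 × $465 = $12,415.50
Total: $58,742.00 − $12,415.50 = $46,326.50

$46,326.50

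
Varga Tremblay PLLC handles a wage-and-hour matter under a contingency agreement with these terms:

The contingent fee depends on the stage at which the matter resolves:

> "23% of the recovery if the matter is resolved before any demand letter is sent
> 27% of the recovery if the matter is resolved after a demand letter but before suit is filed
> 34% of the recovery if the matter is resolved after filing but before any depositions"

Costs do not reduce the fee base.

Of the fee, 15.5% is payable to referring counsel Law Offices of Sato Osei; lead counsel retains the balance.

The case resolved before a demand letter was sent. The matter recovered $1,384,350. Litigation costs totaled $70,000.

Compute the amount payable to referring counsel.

Fee base is the gross recovery, $1,384,350; costs are reimbursed separately.
The matter resolved before a demand letter was sent, so the 23% rate applies.
$1,384,350 × 23% = $318,400.50
Referral share: 15.5% of $318,400.50 = $49,352.08; lead counsel retains $318,400.50 − $49,352.08 = $269,048.42.

$49,352.08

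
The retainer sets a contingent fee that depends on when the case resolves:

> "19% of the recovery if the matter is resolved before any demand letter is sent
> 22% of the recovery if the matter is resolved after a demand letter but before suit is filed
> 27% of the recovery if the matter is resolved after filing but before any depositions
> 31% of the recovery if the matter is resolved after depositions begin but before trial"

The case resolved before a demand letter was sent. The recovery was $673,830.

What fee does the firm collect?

$128,027.70

The matter resolved before a demand letter was sent, so the 19% rate applies.
$673,830 × 19% = $128,027.70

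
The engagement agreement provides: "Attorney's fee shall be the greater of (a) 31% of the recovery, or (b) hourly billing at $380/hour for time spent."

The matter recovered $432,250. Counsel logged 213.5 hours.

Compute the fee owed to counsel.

(a) 31% of $432,250 = $133,997.50
(b) 213.5 × $380 = $81,130.00
The greater is (a): $133,997.50.

$133,997.50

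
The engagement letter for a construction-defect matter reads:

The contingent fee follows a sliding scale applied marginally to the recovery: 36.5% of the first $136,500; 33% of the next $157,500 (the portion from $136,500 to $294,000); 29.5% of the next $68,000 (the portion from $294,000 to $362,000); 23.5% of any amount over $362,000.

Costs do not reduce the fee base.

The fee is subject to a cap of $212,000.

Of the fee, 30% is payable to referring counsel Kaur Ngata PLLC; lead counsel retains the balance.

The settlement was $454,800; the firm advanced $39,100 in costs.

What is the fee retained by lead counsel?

$100,565.85

Fee base is the gross recovery, $454,800; costs are reimbursed separately.
First $136,500 at 36.5% = $49,822.50
Next $157,500 at 33% = $51,975.00
Next $68,000 at 29.5% = $20,060.00
Remaining $92,800 at 23.5% = $21,808.00
Fee: $49,822.50 + $51,975.00 + $20,060.00 + $21,808.00 = $143,665.50
$143,665.50 is under the $212,000 cap.
Referral share: 30% of $143,665.50 = $43,099.65; lead counsel retains $143,665.50 − $43,099.65 = $100,565.85.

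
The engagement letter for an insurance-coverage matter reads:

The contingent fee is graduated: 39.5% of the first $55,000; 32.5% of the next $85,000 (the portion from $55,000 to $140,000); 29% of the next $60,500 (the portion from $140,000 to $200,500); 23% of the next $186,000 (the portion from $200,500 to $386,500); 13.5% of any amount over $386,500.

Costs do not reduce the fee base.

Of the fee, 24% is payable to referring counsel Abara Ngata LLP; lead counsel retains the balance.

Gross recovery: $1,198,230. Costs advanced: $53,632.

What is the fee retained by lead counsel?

Fee base is the gross recovery, $1,198,230; costs are reimbursed separately.
First $55,000 at 39.5% = $21,725.00
Next $85,000 at 32.5% = $27,625.00
Next $60,500 at 29% = $17,545.00
Next $186,000 at 23% = $42,780.00
Remaining $811,730 at 13.5% = $109,583.55
Fee: $21,725.00 + $27,625.00 + $17,545.00 + $42,780.00 + $109,583.55 = $219,258.55
Referral share: 24% of $219,258.55 = $52,622.05; lead counsel retains $219,258.55 − $52,622.05 = $166,636.50.

$166,636.50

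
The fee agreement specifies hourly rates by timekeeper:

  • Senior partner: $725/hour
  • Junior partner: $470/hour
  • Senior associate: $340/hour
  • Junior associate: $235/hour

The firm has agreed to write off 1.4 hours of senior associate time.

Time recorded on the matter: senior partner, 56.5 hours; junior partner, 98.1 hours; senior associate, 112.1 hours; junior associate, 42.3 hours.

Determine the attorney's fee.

$134,648.00

Senior partner: 56.5 × $725 = $40,962.50
Junior partner: 98.1 × $470 = $46,107.00
Senior associate: 112.1 × $340 = $38,114.00
Junior associate: 42.3 × $235 = $9,940.50
Subtotal: $135,124.00
Write-off: 1.4 × $340 = $476.00
Total: $135,124.00 − $476.00 = $134,648.00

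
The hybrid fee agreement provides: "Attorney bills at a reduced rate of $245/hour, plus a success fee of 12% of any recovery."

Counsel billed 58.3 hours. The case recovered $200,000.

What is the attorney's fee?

$38,283.50

Hourly: 58.3 × $245 = $14,283.50
Success fee: 12% of $200,000 = $24,000.00
Total: $14,283.50 + $24,000.00 = $38,283.50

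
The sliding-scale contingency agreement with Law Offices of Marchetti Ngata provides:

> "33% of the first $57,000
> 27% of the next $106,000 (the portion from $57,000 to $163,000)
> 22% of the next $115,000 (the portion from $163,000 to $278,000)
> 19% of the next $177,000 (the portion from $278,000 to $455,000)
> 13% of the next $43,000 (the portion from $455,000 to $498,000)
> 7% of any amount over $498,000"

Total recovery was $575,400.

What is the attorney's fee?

First $57,000 at 33% = $18,810.00
Next $106,000 at 27% = $28,620.00
Next $115,000 at 22% = $25,300.00
Next $177,000 at 19% = $33,630.00
Next $43,000 at 13% = $5,590.00
Remaining $77,400 at 7% = $5,418.00
Fee: $18,810.00 + $28,620.00 + $25,300.00 + $33,630.00 + $5,590.00 + $5,418.00 = $117,368.00

$117,368.00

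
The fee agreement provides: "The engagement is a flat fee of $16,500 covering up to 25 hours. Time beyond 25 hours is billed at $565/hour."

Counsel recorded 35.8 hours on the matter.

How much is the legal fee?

Flat fee: $16,500.00
Excess hours: 35.8 − 25 = 10.8
Overrun: 10.8 × $565 = $6,102.00
Total: $16,500.00 + $6,102.00 = $22,602.00

$22,602.00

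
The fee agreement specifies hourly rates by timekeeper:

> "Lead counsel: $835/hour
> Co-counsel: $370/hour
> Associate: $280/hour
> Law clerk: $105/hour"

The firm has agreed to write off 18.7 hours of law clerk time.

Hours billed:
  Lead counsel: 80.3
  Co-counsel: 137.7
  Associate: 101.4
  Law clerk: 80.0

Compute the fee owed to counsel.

$152,828.00

Lead counsel: 80.3 × $835 = $67,050.50
Co-counsel: 137.7 × $370 = $50,949.00
Associate: 101.4 × $280 = $28,392.00
Law clerk: 80.0 × $105 = $8,400.00
Subtotal: $154,791.50
Write-off: 18.7 × $105 = $1,963.50
Total: $154,791.50 − $1,963.50 = $152,828.00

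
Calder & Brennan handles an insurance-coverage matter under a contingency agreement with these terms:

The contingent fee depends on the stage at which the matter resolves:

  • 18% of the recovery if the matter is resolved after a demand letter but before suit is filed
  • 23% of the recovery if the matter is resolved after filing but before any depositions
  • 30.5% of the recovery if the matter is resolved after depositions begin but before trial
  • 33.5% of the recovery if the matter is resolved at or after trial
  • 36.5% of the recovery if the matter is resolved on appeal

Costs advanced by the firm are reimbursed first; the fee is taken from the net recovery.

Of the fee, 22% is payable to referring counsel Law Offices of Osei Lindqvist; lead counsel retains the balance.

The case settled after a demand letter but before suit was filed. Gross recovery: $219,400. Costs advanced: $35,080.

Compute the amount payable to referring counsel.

$7,299.07

Fee base (net of costs): $219,400 − $35,080 = $184,320
The matter settled after a demand letter but before suit was filed, so the 18% rate applies.
$184,320 × 18% = $33,177.60
Referral share: 22% of $33,177.60 = $7,299.07; lead counsel retains $33,177.60 − $7,299.07 = $25,878.53.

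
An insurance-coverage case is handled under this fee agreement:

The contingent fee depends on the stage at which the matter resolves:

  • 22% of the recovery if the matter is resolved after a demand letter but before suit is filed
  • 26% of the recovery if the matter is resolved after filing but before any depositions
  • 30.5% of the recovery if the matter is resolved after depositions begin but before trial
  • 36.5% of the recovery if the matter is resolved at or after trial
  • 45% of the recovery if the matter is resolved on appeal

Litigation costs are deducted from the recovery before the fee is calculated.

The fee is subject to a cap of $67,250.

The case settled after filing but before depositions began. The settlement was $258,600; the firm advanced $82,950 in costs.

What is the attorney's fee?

Fee base (net of costs): $258,600 − $82,950 = $175,650
The matter settled after filing but before depositions began, so the 26% rate applies.
$175,650 × 26% = $45,669.00
$45,669.00 is under the $67,250 cap.

$45,669.00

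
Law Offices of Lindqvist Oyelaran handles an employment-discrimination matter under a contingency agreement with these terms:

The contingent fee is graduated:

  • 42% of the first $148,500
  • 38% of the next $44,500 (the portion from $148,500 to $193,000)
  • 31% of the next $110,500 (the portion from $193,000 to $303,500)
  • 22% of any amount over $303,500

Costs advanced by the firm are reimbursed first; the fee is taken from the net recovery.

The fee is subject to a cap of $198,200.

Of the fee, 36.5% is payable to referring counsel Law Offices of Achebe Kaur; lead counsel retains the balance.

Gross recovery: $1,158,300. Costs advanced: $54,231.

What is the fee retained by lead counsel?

$125,857.00

Fee base (net of costs): $1,158,300 − $54,231 = $1,104,069
First $148,500 at 42% = $62,370.00
Next $44,500 at 38% = $16,910.00
Next $110,500 at 31% = $34,255.00
Remaining $800,569 at 22% = $176,125.18
Fee: $62,370.00 + $16,910.00 + $34,255.00 + $176,125.18 = $289,660.18
$289,660.18 exceeds the $198,200 cap, so the fee is capped at $198,200.00.
Referral share: 36.5% of $198,200.00 = $72,343.00; lead counsel retains $198,200.00 − $72,343.00 = $125,857.00.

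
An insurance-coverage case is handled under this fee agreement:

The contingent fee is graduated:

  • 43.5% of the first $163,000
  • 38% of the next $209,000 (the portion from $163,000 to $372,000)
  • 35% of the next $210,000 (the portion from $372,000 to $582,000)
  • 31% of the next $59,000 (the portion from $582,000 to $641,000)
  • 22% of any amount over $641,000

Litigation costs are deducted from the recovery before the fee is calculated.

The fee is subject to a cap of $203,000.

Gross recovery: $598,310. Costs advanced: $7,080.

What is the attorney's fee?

Fee base (net of costs): $598,310 − $7,080 = $591,230
First $163,000 at 43.5% = $70,905.00
Next $209,000 at 38% = $79,420.00
Next $210,000 at 35% = $73,500.00
Remaining $9,230 at 31% = $2,861.30
Fee: $70,905.00 + $79,420.00 + $73,500.00 + $2,861.30 = $226,686.30
$226,686.30 exceeds the $203,000 cap, so the fee is capped at $203,000.00.

$203,000.00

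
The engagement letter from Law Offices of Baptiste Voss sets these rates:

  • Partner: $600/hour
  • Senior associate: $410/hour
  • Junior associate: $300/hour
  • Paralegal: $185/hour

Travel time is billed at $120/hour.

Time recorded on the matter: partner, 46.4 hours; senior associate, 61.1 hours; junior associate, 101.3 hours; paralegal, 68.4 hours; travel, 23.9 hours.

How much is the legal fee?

Partner: 46.4 × $600 = $27,840.00
Senior associate: 61.1 × $410 = $25,051.00
Junior associate: 101.3 × $300 = $30,390.00
Paralegal: 68.4 × $185 = $12,654.00
Subtotal: $27,840.00 + $25,051.00 + $30,390.00 + $12,654.00 = $95,935.00
Travel: 23.9 × $120 = $2,868.00
Total: $95,935.00 + $2,868.00 = $98,803.00

$98,803.00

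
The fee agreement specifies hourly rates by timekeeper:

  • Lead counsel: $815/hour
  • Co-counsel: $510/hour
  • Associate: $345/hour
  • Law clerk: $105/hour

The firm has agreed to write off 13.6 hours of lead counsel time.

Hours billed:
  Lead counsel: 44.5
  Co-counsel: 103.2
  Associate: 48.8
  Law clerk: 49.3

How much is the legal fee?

Lead counsel: 44.5 × $815 = $36,267.50
Co-counsel: 103.2 × $510 = $52,632.00
Associate: 48.8 × $345 = $16,836.00
Law clerk: 49.3 × $105 = $5,176.50
Subtotal: $110,912.00
Write-off: 13.6 × $815 = $11,084.00
Total: $110,912.00 − $11,084.00 = $99,828.00

$99,828.00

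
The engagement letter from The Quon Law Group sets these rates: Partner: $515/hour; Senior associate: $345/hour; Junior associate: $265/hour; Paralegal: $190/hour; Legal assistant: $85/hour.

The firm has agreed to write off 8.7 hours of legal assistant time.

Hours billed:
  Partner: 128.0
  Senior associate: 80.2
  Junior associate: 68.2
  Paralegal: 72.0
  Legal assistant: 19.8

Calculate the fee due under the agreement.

$126,285.50

Partner: 128.0 × $515 = $65,920.00
Senior associate: 80.2 × $345 = $27,669.00
Junior associate: 68.2 × $265 = $18,073.00
Paralegal: 72.0 × $190 = $13,680.00
Legal assistant: 19.8 × $85 = $1,683.00
Subtotal: $127,025.00
Write-off: 8.7 × $85 = $739.50
Total: $127,025.00 − $739.50 = $126,285.50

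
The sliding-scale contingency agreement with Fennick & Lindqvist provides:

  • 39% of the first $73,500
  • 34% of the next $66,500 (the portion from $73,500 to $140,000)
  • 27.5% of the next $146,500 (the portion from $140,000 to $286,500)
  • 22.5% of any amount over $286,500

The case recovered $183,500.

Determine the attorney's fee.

First $73,500 at 39% = $28,665.00
Next $66,500 at 34% = $22,610.00
Remaining $43,500 at 27.5% = $11,962.50
Fee: $28,665.00 + $22,610.00 + $11,962.50 = $63,237.50

$63,237.50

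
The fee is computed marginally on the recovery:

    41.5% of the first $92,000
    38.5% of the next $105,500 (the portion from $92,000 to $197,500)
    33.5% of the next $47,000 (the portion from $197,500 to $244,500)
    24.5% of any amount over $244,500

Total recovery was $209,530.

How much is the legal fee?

$82,827.55

First $92,000 at 41.5% = $38,180.00
Next $105,500 at 38.5% = $40,617.50
Remaining $12,030 at 33.5% = $4,030.05
Fee: $38,180.00 + $40,617.50 + $4,030.05 = $82,827.55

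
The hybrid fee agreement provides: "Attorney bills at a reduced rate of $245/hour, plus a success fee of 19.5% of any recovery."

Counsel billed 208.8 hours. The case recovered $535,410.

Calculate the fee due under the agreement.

Hourly: 208.8 × $245 = $51,156.00
Success fee: 19.5% of $535,410 = $104,404.95
Total: $51,156.00 + $104,404.95 = $155,560.95

$155,560.95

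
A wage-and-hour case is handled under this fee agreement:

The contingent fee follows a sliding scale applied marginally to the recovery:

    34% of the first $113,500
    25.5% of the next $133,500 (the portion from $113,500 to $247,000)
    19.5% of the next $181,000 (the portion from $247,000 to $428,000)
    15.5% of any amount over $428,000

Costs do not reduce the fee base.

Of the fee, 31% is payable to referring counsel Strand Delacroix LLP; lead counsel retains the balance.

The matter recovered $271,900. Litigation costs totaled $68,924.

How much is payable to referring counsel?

Fee base is the gross recovery, $271,900; costs are reimbursed separately.
First $113,500 at 34% = $38,590.00
Next $133,500 at 25.5% = $34,042.50
Remaining $24,900 at 19.5% = $4,855.50
Fee: $38,590.00 + $34,042.50 + $4,855.50 = $77,488.00
Referral share: 31% of $77,488.00 = $24,021.28; lead counsel retains $77,488.00 − $24,021.28 = $53,466.72.

$24,021.28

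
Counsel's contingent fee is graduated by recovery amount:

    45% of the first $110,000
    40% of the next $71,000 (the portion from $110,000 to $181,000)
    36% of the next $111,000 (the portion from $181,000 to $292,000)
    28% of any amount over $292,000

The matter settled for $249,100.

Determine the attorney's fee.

$102,416.00

First $110,000 at 45% = $49,500.00
Next $71,000 at 40% = $28,400.00
Remaining $68,100 at 36% = $24,516.00
Fee: $49,500.00 + $28,400.00 + $24,516.00 = $102,416.00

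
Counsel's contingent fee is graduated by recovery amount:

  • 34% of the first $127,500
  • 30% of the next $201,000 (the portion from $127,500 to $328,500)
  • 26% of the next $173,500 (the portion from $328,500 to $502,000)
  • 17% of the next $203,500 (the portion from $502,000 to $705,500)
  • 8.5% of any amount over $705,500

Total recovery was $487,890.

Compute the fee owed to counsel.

First $127,500 at 34% = $43,350.00
Next $201,000 at 30% = $60,300.00
Remaining $159,390 at 26% = $41,441.40
Fee: $43,350.00 + $60,300.00 + $41,441.40 = $145,091.40

$145,091.40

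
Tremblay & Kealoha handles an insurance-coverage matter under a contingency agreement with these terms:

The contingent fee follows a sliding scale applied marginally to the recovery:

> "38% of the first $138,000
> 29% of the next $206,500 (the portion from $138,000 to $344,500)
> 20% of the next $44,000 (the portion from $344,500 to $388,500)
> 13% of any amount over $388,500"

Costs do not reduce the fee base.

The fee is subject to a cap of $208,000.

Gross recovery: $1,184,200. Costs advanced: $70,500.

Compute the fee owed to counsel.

$208,000.00

Fee base is the gross recovery, $1,184,200; costs are reimbursed separately.
First $138,000 at 38% = $52,440.00
Next $206,500 at 29% = $59,885.00
Next $44,000 at 20% = $8,800.00
Remaining $795,700 at 13% = $103,441.00
Fee: $52,440.00 + $59,885.00 + $8,800.00 + $103,441.00 = $224,566.00
$224,566.00 exceeds the $208,000 cap, so the fee is capped at $208,000.00.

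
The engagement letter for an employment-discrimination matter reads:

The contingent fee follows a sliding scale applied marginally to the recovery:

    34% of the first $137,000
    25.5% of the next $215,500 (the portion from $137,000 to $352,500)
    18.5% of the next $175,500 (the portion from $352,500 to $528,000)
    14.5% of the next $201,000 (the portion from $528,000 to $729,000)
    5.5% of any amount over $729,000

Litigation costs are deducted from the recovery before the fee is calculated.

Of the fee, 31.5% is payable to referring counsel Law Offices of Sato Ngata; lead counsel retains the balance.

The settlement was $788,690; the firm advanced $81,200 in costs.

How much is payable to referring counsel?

$50,408.21

Fee base (net of costs): $788,690 − $81,200 = $707,490
First $137,000 at 34% = $46,580.00
Next $215,500 at 25.5% = $54,952.50
Next $175,500 at 18.5% = $32,467.50
Remaining $179,490 at 14.5% = $26,026.05
Fee: $46,580.00 + $54,952.50 + $32,467.50 + $26,026.05 = $160,026.05
Referral share: 31.5% of $160,026.05 = $50,408.21; lead counsel retains $160,026.05 − $50,408.21 = $109,617.84.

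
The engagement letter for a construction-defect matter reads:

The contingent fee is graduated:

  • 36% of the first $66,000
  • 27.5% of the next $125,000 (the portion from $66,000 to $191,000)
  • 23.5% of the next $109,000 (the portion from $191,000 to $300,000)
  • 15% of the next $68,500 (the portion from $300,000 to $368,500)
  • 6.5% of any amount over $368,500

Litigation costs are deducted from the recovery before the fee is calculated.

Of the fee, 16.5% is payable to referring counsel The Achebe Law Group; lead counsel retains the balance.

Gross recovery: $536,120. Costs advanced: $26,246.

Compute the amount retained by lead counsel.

Fee base (net of costs): $536,120 − $26,246 = $509,874
First $66,000 at 36% = $23,760.00
Next $125,000 at 27.5% = $34,375.00
Next $109,000 at 23.5% = $25,615.00
Next $68,500 at 15% = $10,275.00
Remaining $141,374 at 6.5% = $9,189.31
Fee: $23,760.00 + $34,375.00 + $25,615.00 + $10,275.00 + $9,189.31 = $103,214.31
Referral share: 16.5% of $103,214.31 = $17,030.36; lead counsel retains $103,214.31 − $17,030.36 = $86,183.95.

$86,183.95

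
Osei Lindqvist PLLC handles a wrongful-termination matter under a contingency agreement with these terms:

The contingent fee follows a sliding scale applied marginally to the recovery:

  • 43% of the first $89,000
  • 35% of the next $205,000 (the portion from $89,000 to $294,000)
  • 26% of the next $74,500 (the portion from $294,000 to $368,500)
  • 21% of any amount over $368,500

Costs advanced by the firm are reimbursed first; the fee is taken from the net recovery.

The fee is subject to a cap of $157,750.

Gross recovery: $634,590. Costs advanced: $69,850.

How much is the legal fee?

Fee base (net of costs): $634,590 − $69,850 = $564,740
First $89,000 at 43% = $38,270.00
Next $205,000 at 35% = $71,750.00
Next $74,500 at 26% = $19,370.00
Remaining $196,240 at 21% = $41,210.40
Fee: $38,270.00 + $71,750.00 + $19,370.00 + $41,210.40 = $170,600.40
$170,600.40 exceeds the $157,750 cap, so the fee is capped at $157,750.00.

$157,750.00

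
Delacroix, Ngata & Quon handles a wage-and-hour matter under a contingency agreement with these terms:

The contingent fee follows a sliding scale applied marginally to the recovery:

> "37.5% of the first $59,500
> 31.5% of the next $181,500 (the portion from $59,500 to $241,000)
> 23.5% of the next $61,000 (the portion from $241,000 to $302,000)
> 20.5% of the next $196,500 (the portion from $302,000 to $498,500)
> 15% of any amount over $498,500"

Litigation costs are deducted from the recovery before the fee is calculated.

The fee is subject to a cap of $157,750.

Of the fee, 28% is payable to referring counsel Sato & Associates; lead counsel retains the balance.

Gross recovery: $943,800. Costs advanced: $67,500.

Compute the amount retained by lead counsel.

Fee base (net of costs): $943,800 − $67,500 = $876,300
First $59,500 at 37.5% = $22,312.50
Next $181,500 at 31.5% = $57,172.50
Next $61,000 at 23.5% = $14,335.00
Next $196,500 at 20.5% = $40,282.50
Remaining $377,800 at 15% = $56,670.00
Fee: $22,312.50 + $57,172.50 + $14,335.00 + $40,282.50 + $56,670.00 = $190,772.50
$190,772.50 exceeds the $157,750 cap, so the fee is capped at $157,750.00.
Referral share: 28% of $157,750.00 = $44,170.00; lead counsel retains $157,750.00 − $44,170.00 = $113,580.00.

$113,580.00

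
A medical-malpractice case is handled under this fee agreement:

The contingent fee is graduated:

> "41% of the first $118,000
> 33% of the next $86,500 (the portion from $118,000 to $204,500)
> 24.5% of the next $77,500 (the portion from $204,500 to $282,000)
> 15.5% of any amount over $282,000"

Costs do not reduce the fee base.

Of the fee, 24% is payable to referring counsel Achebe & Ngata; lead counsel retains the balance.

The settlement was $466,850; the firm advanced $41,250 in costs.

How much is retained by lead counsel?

$94,668.83

Fee base is the gross recovery, $466,850; costs are reimbursed separately.
First $118,000 at 41% = $48,380.00
Next $86,500 at 33% = $28,545.00
Next $77,500 at 24.5% = $18,987.50
Remaining $184,850 at 15.5% = $28,651.75
Fee: $48,380.00 + $28,545.00 + $18,987.50 + $28,651.75 = $124,564.25
Referral share: 24% of $124,564.25 = $29,895.42; lead counsel retains $124,564.25 − $29,895.42 = $94,668.83.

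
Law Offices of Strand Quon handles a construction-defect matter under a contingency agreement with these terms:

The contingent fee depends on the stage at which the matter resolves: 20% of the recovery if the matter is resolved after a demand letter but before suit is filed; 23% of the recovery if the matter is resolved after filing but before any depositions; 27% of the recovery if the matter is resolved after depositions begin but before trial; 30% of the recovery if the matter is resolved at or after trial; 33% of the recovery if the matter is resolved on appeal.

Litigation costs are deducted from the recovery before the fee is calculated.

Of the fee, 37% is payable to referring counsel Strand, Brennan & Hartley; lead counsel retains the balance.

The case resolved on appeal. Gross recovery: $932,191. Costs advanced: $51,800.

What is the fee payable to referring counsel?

$107,495.74

Fee base (net of costs): $932,191 − $51,800 = $880,391
The matter resolved on appeal, so the 33% rate applies.
$880,391 × 33% = $290,529.03
Referral share: 37% of $290,529.03 = $107,495.74; lead counsel retains $290,529.03 − $107,495.74 = $183,033.29.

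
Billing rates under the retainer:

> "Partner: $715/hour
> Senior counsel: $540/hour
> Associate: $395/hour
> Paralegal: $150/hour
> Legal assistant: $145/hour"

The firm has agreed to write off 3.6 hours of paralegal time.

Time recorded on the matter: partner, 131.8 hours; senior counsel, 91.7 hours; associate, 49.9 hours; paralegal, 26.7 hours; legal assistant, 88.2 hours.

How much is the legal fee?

Partner: 131.8 × $715 = $94,237.00
Senior counsel: 91.7 × $540 = $49,518.00
Associate: 49.9 × $395 = $19,710.50
Paralegal: 26.7 × $150 = $4,005.00
Legal assistant: 88.2 × $145 = $12,789.00
Subtotal: $180,259.50
Write-off: 3.6 × $150 = $540.00
Total: $180,259.50 − $540.00 = $179,719.50

$179,719.50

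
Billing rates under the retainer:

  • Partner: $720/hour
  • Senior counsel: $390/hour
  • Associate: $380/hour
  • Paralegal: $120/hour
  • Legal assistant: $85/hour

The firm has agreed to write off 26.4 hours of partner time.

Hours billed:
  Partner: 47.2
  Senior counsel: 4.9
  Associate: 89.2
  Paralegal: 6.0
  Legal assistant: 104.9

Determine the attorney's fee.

Partner: 47.2 × $720 = $33,984.00
Senior counsel: 4.9 × $390 = $1,911.00
Associate: 89.2 × $380 = $33,896.00
Paralegal: 6.0 × $120 = $720.00
Legal assistant: 104.9 × $85 = $8,916.50
Subtotal: $79,427.50
Write-off: 26.4 × $720 = $19,008.00
Total: $79,427.50 − $19,008.00 = $60,419.50

$60,419.50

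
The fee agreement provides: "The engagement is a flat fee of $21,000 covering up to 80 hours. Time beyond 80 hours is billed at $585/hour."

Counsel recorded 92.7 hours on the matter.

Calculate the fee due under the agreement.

Flat fee: $21,000.00
Excess hours: 92.7 − 80 = 12.7
Overrun: 12.7 × $585 = $7,429.50
Total: $21,000.00 + $7,429.50 = $28,429.50

$28,429.50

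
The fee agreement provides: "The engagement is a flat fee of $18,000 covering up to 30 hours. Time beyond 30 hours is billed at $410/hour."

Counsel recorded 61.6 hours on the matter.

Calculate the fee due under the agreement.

Flat fee: $18,000.00
Excess hours: 61.6 − 30 = 31.6
Overrun: 31.6 × $410 = $12,956.00
Total: $18,000.00 + $12,956.00 = $30,956.00

$30,956.00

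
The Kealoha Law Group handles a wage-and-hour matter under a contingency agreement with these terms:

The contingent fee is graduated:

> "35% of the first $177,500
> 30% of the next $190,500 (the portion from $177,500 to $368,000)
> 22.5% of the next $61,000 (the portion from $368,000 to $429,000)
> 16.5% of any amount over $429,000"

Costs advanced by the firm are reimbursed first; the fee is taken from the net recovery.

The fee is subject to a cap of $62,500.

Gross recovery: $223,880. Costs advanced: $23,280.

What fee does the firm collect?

$62,500.00

Fee base (net of costs): $223,880 − $23,280 = $200,600
First $177,500 at 35% = $62,125.00
Remaining $23,100 at 30% = $6,930.00
Fee: $62,125.00 + $6,930.00 = $69,055.00
$69,055.00 exceeds the $62,500 cap, so the fee is capped at $62,500.00.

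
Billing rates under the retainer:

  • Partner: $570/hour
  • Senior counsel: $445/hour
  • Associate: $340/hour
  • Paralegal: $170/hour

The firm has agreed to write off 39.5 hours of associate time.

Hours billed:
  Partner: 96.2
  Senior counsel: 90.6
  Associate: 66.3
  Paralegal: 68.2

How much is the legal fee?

Partner: 96.2 × $570 = $54,834.00
Senior counsel: 90.6 × $445 = $40,317.00
Associate: 66.3 × $340 = $22,542.00
Paralegal: 68.2 × $170 = $11,594.00
Subtotal: $129,287.00
Write-off: 39.5 × $340 = $13,430.00
Total: $129,287.00 − $13,430.00 = $115,857.00

$115,857.00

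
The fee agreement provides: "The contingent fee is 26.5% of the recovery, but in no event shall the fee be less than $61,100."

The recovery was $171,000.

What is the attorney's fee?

$61,100.00

26.5% of $171,000 = $45,315.00
That is below the $61,100 minimum, so the minimum applies.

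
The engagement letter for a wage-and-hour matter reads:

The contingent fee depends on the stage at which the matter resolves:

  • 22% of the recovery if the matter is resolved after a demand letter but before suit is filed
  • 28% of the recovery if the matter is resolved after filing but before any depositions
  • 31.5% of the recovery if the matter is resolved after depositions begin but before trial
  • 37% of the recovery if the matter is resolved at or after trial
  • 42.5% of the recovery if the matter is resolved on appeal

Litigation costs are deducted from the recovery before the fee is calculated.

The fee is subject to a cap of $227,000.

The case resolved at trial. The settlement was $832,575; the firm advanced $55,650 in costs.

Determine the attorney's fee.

$227,000.00

Fee base (net of costs): $832,575 − $55,650 = $776,925
The matter resolved at trial, so the 37% rate applies.
$776,925 × 37% = $287,462.25
$287,462.25 exceeds the $227,000 cap, so the fee is capped at $227,000.00.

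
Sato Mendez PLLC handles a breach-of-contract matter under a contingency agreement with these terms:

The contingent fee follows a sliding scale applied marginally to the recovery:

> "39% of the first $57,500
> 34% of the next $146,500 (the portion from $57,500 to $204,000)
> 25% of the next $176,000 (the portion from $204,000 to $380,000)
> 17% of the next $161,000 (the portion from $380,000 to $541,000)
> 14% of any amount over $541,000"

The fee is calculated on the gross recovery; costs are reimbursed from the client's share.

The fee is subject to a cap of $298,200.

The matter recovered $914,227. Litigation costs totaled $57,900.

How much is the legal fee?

$195,856.78

Fee base is the gross recovery, $914,227; costs are reimbursed separately.
First $57,500 at 39% = $22,425.00
Next $146,500 at 34% = $49,810.00
Next $176,000 at 25% = $44,000.00
Next $161,000 at 17% = $27,370.00
Remaining $373,227 at 14% = $52,251.78
Fee: $22,425.00 + $49,810.00 + $44,000.00 + $27,370.00 + $52,251.78 = $195,856.78
$195,856.78 is under the $298,200 cap.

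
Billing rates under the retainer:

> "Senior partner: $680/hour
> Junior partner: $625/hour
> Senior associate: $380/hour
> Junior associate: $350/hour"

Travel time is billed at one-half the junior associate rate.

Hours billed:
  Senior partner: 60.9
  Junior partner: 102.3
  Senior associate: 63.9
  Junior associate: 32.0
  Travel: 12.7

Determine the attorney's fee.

$143,054.00

Senior partner: 60.9 × $680 = $41,412.00
Junior partner: 102.3 × $625 = $63,937.50
Senior associate: 63.9 × $380 = $24,282.00
Junior associate: 32.0 × $350 = $11,200.00
Subtotal: $41,412.00 + $63,937.50 + $24,282.00 + $11,200.00 = $140,831.50
Travel: 12.7 × ($350 ÷ 2) = 12.7 × $175.00 = $2,222.50
Total: $140,831.50 + $2,222.50 = $143,054.00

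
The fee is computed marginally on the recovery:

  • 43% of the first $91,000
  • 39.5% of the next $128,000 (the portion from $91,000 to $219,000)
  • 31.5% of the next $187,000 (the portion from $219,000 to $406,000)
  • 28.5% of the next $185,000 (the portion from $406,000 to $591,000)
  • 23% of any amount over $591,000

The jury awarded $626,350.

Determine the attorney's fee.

$209,450.50

First $91,000 at 43% = $39,130.00
Next $128,000 at 39.5% = $50,560.00
Next $187,000 at 31.5% = $58,905.00
Next $185,000 at 28.5% = $52,725.00
Remaining $35,350 at 23% = $8,130.50
Fee: $39,130.00 + $50,560.00 + $58,905.00 + $52,725.00 + $8,130.50 = $209,450.50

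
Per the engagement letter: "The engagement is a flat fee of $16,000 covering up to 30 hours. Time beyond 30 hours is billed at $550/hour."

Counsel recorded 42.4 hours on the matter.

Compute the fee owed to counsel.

$22,820.00

Flat fee: $16,000.00
Excess hours: 42.4 − 30 = 12.4
Overrun: 12.4 × $550 = $6,820.00
Total: $16,000.00 + $6,820.00 = $22,820.00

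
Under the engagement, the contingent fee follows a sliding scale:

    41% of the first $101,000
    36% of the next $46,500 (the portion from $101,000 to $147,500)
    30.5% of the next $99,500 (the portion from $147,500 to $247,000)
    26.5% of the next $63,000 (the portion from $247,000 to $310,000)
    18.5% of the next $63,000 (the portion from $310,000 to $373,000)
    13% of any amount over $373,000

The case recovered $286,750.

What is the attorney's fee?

First $101,000 at 41% = $41,410.00
Next $46,500 at 36% = $16,740.00
Next $99,500 at 30.5% = $30,347.50
Remaining $39,750 at 26.5% = $10,533.75
Fee: $41,410.00 + $16,740.00 + $30,347.50 + $10,533.75 = $99,031.25

$99,031.25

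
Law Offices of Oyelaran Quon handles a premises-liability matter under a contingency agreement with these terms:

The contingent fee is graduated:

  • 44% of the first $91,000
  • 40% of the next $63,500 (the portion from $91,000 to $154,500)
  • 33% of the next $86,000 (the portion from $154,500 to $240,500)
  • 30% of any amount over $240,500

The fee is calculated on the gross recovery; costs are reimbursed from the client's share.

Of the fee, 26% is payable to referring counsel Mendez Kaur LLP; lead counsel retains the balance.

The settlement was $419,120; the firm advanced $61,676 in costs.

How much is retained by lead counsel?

$109,080.44

Fee base is the gross recovery, $419,120; costs are reimbursed separately.
First $91,000 at 44% = $40,040.00
Next $63,500 at 40% = $25,400.00
Next $86,000 at 33% = $28,380.00
Remaining $178,620 at 30% = $53,586.00
Fee: $40,040.00 + $25,400.00 + $28,380.00 + $53,586.00 = $147,406.00
Referral share: 26% of $147,406.00 = $38,325.56; lead counsel retains $147,406.00 − $38,325.56 = $109,080.44.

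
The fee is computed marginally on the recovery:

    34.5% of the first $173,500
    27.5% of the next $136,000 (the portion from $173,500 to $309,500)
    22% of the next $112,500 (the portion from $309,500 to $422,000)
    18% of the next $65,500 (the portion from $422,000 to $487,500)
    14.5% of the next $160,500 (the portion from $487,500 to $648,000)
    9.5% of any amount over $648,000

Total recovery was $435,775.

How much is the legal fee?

$124,487.00

First $173,500 at 34.5% = $59,857.50
Next $136,000 at 27.5% = $37,400.00
Next $112,500 at 22% = $24,750.00
Remaining $13,775 at 18% = $2,479.50
Fee: $59,857.50 + $37,400.00 + $24,750.00 + $2,479.50 = $124,487.00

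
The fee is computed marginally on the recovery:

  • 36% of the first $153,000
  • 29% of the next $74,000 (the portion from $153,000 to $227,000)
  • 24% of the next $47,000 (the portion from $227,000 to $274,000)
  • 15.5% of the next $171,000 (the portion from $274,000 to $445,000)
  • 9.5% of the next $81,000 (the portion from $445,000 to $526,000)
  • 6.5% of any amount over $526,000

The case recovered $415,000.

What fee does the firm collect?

First $153,000 at 36% = $55,080.00
Next $74,000 at 29% = $21,460.00
Next $47,000 at 24% = $11,280.00
Remaining $141,000 at 15.5% = $21,855.00
Fee: $55,080.00 + $21,460.00 + $11,280.00 + $21,855.00 = $109,675.00

$109,675.00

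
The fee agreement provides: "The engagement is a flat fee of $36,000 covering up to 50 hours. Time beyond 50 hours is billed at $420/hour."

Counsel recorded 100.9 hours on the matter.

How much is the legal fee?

Flat fee: $36,000.00
Excess hours: 100.9 − 50 = 50.9
Overrun: 50.9 × $420 = $21,378.00
Total: $36,000.00 + $21,378.00 = $57,378.00

$57,378.00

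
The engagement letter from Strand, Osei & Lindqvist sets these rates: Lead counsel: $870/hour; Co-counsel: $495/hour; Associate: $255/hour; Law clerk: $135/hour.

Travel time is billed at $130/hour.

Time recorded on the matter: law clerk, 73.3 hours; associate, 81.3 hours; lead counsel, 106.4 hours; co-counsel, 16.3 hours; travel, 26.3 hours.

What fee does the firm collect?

Lead counsel: 106.4 × $870 = $92,568.00
Co-counsel: 16.3 × $495 = $8,068.50
Associate: 81.3 × $255 = $20,731.50
Law clerk: 73.3 × $135 = $9,895.50
Subtotal: $92,568.00 + $8,068.50 + $20,731.50 + $9,895.50 = $131,263.50
Travel: 26.3 × $130 = $3,419.00
Total: $131,263.50 + $3,419.00 = $134,682.50

$134,682.50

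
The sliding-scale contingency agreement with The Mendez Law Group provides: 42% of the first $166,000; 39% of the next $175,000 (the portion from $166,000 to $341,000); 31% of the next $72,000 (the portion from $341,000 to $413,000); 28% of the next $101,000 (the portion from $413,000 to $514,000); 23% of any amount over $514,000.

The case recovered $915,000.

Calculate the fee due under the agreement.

First $166,000 at 42% = $69,720.00
Next $175,000 at 39% = $68,250.00
Next $72,000 at 31% = $22,320.00
Next $101,000 at 28% = $28,280.00
Remaining $401,000 at 23% = $92,230.00
Fee: $69,720.00 + $68,250.00 + $22,320.00 + $28,280.00 + $92,230.00 = $280,800.00

$280,800.00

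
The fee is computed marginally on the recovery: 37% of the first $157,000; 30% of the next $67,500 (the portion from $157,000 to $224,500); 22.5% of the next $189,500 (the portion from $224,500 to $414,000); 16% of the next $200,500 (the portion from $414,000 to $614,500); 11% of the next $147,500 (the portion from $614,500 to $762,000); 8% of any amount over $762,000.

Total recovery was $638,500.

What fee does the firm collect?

$155,697.50

First $157,000 at 37% = $58,090.00
Next $67,500 at 30% = $20,250.00
Next $189,500 at 22.5% = $42,637.50
Next $200,500 at 16% = $32,080.00
Remaining $24,000 at 11% = $2,640.00
Fee: $58,090.00 + $20,250.00 + $42,637.50 + $32,080.00 + $2,640.00 = $155,697.50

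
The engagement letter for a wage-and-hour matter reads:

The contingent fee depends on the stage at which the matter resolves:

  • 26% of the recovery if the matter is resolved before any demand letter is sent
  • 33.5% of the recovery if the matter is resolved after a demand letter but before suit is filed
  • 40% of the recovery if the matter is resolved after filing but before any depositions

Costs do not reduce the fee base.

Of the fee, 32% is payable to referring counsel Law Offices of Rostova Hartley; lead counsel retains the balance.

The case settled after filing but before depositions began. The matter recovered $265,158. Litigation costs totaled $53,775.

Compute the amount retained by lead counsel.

Fee base is the gross recovery, $265,158; costs are reimbursed separately.
The matter settled after filing but before depositions began, so the 40% rate applies.
$265,158 × 40% = $106,063.20
Referral share: 32% of $106,063.20 = $33,940.22; lead counsel retains $106,063.20 − $33,940.22 = $72,122.98.

$72,122.98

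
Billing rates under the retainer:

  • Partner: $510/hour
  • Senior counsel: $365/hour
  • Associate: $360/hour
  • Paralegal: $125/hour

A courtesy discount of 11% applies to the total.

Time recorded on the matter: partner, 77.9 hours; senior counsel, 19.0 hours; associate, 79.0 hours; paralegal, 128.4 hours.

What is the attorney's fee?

$81,127.06

Partner: 77.9 × $510 = $39,729.00
Senior counsel: 19.0 × $365 = $6,935.00
Associate: 79.0 × $360 = $28,440.00
Paralegal: 128.4 × $125 = $16,050.00
Subtotal: $91,154.00
Less 11% discount: −$10,026.94
Total: $91,154.00 − $10,026.94 = $81,127.06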